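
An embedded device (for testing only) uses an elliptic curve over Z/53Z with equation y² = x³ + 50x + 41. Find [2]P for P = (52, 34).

(2, 19)

tangent at (52, 34): λ = (3·52² + 50)/(2·34) ≡ 0/15. 15⁻¹ ≡ 46 (mod 53), so λ ≡ 0·46 ≡ 0.
  x = λ² - 52 - 52 = 0 - 104 ≡ 2; y = λ·(52 - 2) - 34 ≡ 19. → (2, 19)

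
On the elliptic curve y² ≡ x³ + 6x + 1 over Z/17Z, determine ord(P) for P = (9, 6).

2P: tangent at (9, 6): λ = (3·9² + 6)/(2·6) ≡ 11/12. 12⁻¹ ≡ 10 (mod 17), so λ ≡ 11·10 ≡ 8.
  x = λ² - 9 - 9 = 64 - 18 ≡ 12; y = λ·(9 - 12) - 6 ≡ 4. → (12, 4)
3P: (12, 4) + (9, 6). λ = (6 - 4)/(9 - 12) ≡ 2/14 mod 17. 14⁻¹ ≡ 11 (mod 17), so λ ≡ 5.
  x = λ² - 12 - 9 = 25 - 21 ≡ 4; y = λ·(12 - 4) - 4 ≡ 2. → (4, 2)
4P: (4, 2) + (9, 6). λ = (6 - 2)/(9 - 4) ≡ 4/5 mod 17. 5⁻¹ ≡ 7 (mod 17) since 5·7 = 35 ≡ 1, so λ ≡ 11.
  x = λ² - 4 - 9 = 121 - 13 ≡ 6; y = λ·(4 - 6) - 2 ≡ 10. → (6, 10)
5P: (6, 10) + (9, 6). λ = (6 - 10)/(9 - 6) ≡ 13/3 mod 17. 3⁻¹ ≡ 6 (mod 17), so λ ≡ 10.
  x = λ² - 6 - 9 = 100 - 15 ≡ 0; y = λ·(6 - 0) - 10 ≡ 16. → (0, 16)
6P: (0, 16) + (9, 6). λ = (6 - 16)/(9 - 0) ≡ 7/9 mod 17. 9⁻¹ ≡ 2 (mod 17), so λ ≡ 14.
  x = λ² - 0 - 9 = 196 - 9 ≡ 0; y = λ·(0 - 0) - 16 ≡ 1. → (0, 1)
7P: (0, 1) + (9, 6). λ = (6 - 1)/(9 - 0) ≡ 5/9 mod 17. 9⁻¹ ≡ 2 (mod 17) since 9·2 = 18 ≡ 1, so λ ≡ 10.
  x = λ² - 0 - 9 = 100 - 9 ≡ 6; y = λ·(0 - 6) - 1 ≡ 7. → (6, 7)
8P: (6, 7) + (9, 6). λ = (6 - 7)/(9 - 6) ≡ 16/3 mod 17. 3⁻¹ ≡ 6 (mod 17), so λ ≡ 11.
  x = λ² - 6 - 9 = 121 - 15 ≡ 4; y = λ·(6 - 4) - 7 ≡ 15. → (4, 15)
9P: (4, 15) + (9, 6). λ = (6 - 15)/(9 - 4) ≡ 8/5 mod 17. 5⁻¹ ≡ 7 (mod 17), so λ ≡ 5.
  x = λ² - 4 - 9 = 25 - 13 ≡ 12; y = λ·(4 - 12) - 15 ≡ 13. → (12, 13)
10P: (12, 13) + (9, 6). λ = (6 - 13)/(9 - 12) ≡ 10/14 mod 17. 14⁻¹ ≡ 11 (mod 17), so λ ≡ 8.
  x = λ² - 12 - 9 = 64 - 21 ≡ 9; y = λ·(12 - 9) - 13 ≡ 11. → (9, 11)
11P: (9, 11) + (9, 6): same x and y₁ ≡ -y₂, so the sum is the point at infinity.
11P = the point at infinity, so the order is 11.

11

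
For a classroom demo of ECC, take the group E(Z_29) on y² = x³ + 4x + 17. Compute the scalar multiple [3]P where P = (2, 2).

(10, 10)

Repeated addition: build up to 3P.
2P: tangent at (2, 2): λ = (3·2² + 4)/(2·2) ≡ 16/4. 4⁻¹ ≡ 22 (mod 29), so λ ≡ 16·22 ≡ 4.
  x = λ² - 2 - 2 = 16 - 4 ≡ 12; y = λ·(2 - 12) - 2 ≡ 16. → (12, 16)
3P: (12, 16) + (2, 2). λ = (2 - 16)/(2 - 12) ≡ 15/19 mod 29. 19⁻¹ ≡ 26 (mod 29) since 19·26 = 494 ≡ 1, so λ ≡ 13.
  x = λ² - 12 - 2 = 169 - 14 ≡ 10; y = λ·(12 - 10) - 16 ≡ 10. → (10, 10)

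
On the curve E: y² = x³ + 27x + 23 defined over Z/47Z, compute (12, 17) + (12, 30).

O

The two points share x = 12 and their y-coordinates satisfy 17 + 30 ≡ 0 (mod 47), so they are inverses. Their sum is O.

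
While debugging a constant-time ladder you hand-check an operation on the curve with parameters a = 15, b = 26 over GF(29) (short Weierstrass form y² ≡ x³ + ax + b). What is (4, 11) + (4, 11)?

tangent at (4, 11): λ = (3·4² + 15)/(2·11) ≡ 5/22. 22⁻¹ ≡ 4 (mod 29), so λ ≡ 5·4 ≡ 20.
  x = λ² - 4 - 4 = 400 - 8 ≡ 15; y = λ·(4 - 15) - 11 ≡ 1. → (15, 1)

(15, 1)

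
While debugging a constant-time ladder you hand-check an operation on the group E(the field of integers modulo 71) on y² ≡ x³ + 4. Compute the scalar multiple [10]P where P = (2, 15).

Double-and-add on 10 = (1010)₂. Start with P = (2, 15) for the leading 1-bit.
double: tangent at (2, 15): λ = (3·2² + 0)/(2·15) ≡ 12/30. 30⁻¹ ≡ 45 (mod 71), so λ ≡ 12·45 ≡ 43.
  x = λ² - 2 - 2 = 1849 - 4 ≡ 70; y = λ·(2 - 70) - 15 ≡ 43. → (70, 43)
double: tangent at (70, 43): λ = (3·70² + 0)/(2·43) ≡ 3/15. 15⁻¹ ≡ 19 (mod 71) since 15·19 = 285 ≡ 1, so λ ≡ 3·19 ≡ 57.
  x = λ² - 70 - 70 = 3249 - 140 ≡ 56; y = λ·(70 - 56) - 43 ≡ 45. → (56, 45)
add P: (56, 45) + (2, 15). λ = (15 - 45)/(2 - 56) ≡ 41/17 mod 71. 17⁻¹ ≡ 46 (mod 71), so λ ≡ 40.
  x = λ² - 56 - 2 = 1600 - 58 ≡ 51; y = λ·(56 - 51) - 45 ≡ 13. → (51, 13)
double: tangent at (51, 13): λ = (3·51² + 0)/(2·13) ≡ 64/26. 26⁻¹ ≡ 41 (mod 71), so λ ≡ 64·41 ≡ 68.
  x = λ² - 51 - 51 = 4624 - 102 ≡ 49; y = λ·(51 - 49) - 13 ≡ 52. → (49, 52)

(49, 52)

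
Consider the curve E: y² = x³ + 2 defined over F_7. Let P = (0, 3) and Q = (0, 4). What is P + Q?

The two points share x = 0 and their y-coordinates satisfy 3 + 4 ≡ 0 (mod 7), so they are inverses. Their sum is 𝒪.

O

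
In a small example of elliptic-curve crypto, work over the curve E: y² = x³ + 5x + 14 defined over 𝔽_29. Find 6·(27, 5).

(22, 19)

Write G = (27, 5).
Double-and-add on 6 = (110)₂. Start with G = (27, 5) for the leading 1-bit.
double: tangent at (27, 5): λ = (3·27² + 5)/(2·5) ≡ 17/10. 10⁻¹ ≡ 3 (mod 29) since 10·3 = 30 ≡ 1, so λ ≡ 17·3 ≡ 22.
  x = λ² - 27 - 27 = 484 - 54 ≡ 24; y = λ·(27 - 24) - 5 ≡ 3. → (24, 3)
add G: (24, 3) + (27, 5). λ = (5 - 3)/(27 - 24) ≡ 2/3 mod 29. 3⁻¹ ≡ 10 (mod 29) since 3·10 = 30 ≡ 1, so λ ≡ 20.
  x = λ² - 24 - 27 = 400 - 51 ≡ 1; y = λ·(24 - 1) - 3 ≡ 22. → (1, 22)
double: tangent at (1, 22): λ = (3·1² + 5)/(2·22) ≡ 8/15. 15⁻¹ ≡ 2 (mod 29), so λ ≡ 8·2 ≡ 16.
  x = λ² - 1 - 1 = 256 - 2 ≡ 22; y = λ·(1 - 22) - 22 ≡ 19. → (22, 19)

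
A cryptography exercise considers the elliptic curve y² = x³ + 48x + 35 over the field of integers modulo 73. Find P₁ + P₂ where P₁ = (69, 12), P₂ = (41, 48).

(69, 12) + (41, 48). λ = (48 - 12)/(41 - 69) ≡ 36/45 mod 73. 45⁻¹ ≡ 13 (mod 73), so λ ≡ 30.
  x = λ² - 69 - 41 = 900 - 110 ≡ 60; y = λ·(69 - 60) - 12 ≡ 39. → (60, 39)

(60, 39)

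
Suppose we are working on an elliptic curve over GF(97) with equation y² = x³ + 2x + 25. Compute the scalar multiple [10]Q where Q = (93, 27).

Double-and-add on 10 = (1010)₂. Start with Q = (93, 27) for the leading 1-bit.
double: tangent at (93, 27): λ = (3·93² + 2)/(2·27) ≡ 50/54. 54⁻¹ ≡ 9 (mod 97) since 54·9 = 486 ≡ 1, so λ ≡ 50·9 ≡ 62.
  x = λ² - 93 - 93 = 3844 - 186 ≡ 69; y = λ·(93 - 69) - 27 ≡ 6. → (69, 6)
double: tangent at (69, 6): λ = (3·69² + 2)/(2·6) ≡ 26/12. 12⁻¹ ≡ 89 (mod 97) since 12·89 = 1068 ≡ 1, so λ ≡ 26·89 ≡ 83.
  x = λ² - 69 - 69 = 6889 - 138 ≡ 58; y = λ·(69 - 58) - 6 ≡ 34. → (58, 34)
add Q: (58, 34) + (93, 27). λ = (27 - 34)/(93 - 58) ≡ 90/35 mod 97. 35⁻¹ ≡ 61 (mod 97), so λ ≡ 58.
  x = λ² - 58 - 93 = 3364 - 151 ≡ 12; y = λ·(58 - 12) - 34 ≡ 15. → (12, 15)
double: tangent at (12, 15): λ = (3·12² + 2)/(2·15) ≡ 46/30. 30⁻¹ ≡ 55 (mod 97) since 30·55 = 1650 ≡ 1, so λ ≡ 46·55 ≡ 8.
  x = λ² - 12 - 12 = 64 - 24 ≡ 40; y = λ·(12 - 40) - 15 ≡ 52. → (40, 52)

(40, 52)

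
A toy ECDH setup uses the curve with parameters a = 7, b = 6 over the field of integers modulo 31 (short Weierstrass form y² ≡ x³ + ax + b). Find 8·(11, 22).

(15, 13)

Write P = (11, 22).
Double-and-add on 8 = (1000)₂. Start with P = (11, 22) for the leading 1-bit.
double: tangent at (11, 22): λ = (3·11² + 7)/(2·22) ≡ 29/13. 13⁻¹ ≡ 12 (mod 31), so λ ≡ 29·12 ≡ 7.
  x = λ² - 11 - 11 = 49 - 22 ≡ 27; y = λ·(11 - 27) - 22 ≡ 21. → (27, 21)
double: tangent at (27, 21): λ = (3·27² + 7)/(2·21) ≡ 24/11. 11⁻¹ ≡ 17 (mod 31), so λ ≡ 24·17 ≡ 5.
  x = λ² - 27 - 27 = 25 - 54 ≡ 2; y = λ·(27 - 2) - 21 ≡ 11. → (2, 11)
double: tangent at (2, 11): λ = (3·2² + 7)/(2·11) ≡ 19/22. 22⁻¹ ≡ 24 (mod 31) since 22·24 = 528 ≡ 1, so λ ≡ 19·24 ≡ 22.
  x = λ² - 2 - 2 = 484 - 4 ≡ 15; y = λ·(2 - 15) - 11 ≡ 13. → (15, 13)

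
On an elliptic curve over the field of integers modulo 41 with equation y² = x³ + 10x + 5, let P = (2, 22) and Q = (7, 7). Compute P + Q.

(2, 22) + (7, 7). λ = (7 - 22)/(7 - 2) ≡ 26/5 mod 41. 5⁻¹ ≡ 33 (mod 41), so λ ≡ 38.
  x = λ² - 2 - 7 = 1444 - 9 ≡ 0; y = λ·(2 - 0) - 22 ≡ 13. → (0, 13)

(0, 13)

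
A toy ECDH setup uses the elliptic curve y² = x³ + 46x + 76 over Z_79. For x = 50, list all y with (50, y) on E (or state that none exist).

x³ + 46x + 76 = 127376 ≡ 28 (mod 79).
28 is a non-residue mod 79; no y exists.

none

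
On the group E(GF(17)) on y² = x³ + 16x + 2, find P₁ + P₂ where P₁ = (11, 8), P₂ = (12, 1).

(9, 12)

(11, 8) + (12, 1). λ = (1 - 8)/(12 - 11) ≡ 10/1 mod 17. 1⁻¹ ≡ 1 (mod 17), so λ ≡ 10.
  x = λ² - 11 - 12 = 100 - 23 ≡ 9; y = λ·(11 - 9) - 8 ≡ 12. → (9, 12)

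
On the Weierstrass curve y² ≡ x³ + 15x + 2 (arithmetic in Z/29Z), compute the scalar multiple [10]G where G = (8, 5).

(27, 14)

Double-and-add on 10 = (1010)₂. Start with G = (8, 5) for the leading 1-bit.
double: tangent at (8, 5): λ = (3·8² + 15)/(2·5) ≡ 4/10. 10⁻¹ ≡ 3 (mod 29), so λ ≡ 4·3 ≡ 12.
  x = λ² - 8 - 8 = 144 - 16 ≡ 12; y = λ·(8 - 12) - 5 ≡ 5. → (12, 5)
double: tangent at (12, 5): λ = (3·12² + 15)/(2·5) ≡ 12/10. 10⁻¹ ≡ 3 (mod 29) since 10·3 = 30 ≡ 1, so λ ≡ 12·3 ≡ 7.
  x = λ² - 12 - 12 = 49 - 24 ≡ 25; y = λ·(12 - 25) - 5 ≡ 20. → (25, 20)
add G: (25, 20) + (8, 5). λ = (5 - 20)/(8 - 25) ≡ 14/12 mod 29. 12⁻¹ ≡ 17 (mod 29) since 12·17 = 204 ≡ 1, so λ ≡ 6.
  x = λ² - 25 - 8 = 36 - 33 ≡ 3; y = λ·(25 - 3) - 20 ≡ 25. → (3, 25)
double: tangent at (3, 25): λ = (3·3² + 15)/(2·25) ≡ 13/21. 21⁻¹ ≡ 18 (mod 29), so λ ≡ 13·18 ≡ 2.
  x = λ² - 3 - 3 = 4 - 6 ≡ 27; y = λ·(3 - 27) - 25 ≡ 14. → (27, 14)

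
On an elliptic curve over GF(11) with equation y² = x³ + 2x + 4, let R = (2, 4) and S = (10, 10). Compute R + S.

(3, 9)

(2, 4) + (10, 10). λ = (10 - 4)/(10 - 2) ≡ 6/8 mod 11. 8⁻¹ ≡ 7 (mod 11) since 8·7 = 56 ≡ 1, so λ ≡ 9.
  x = λ² - 2 - 10 = 81 - 12 ≡ 3; y = λ·(2 - 3) - 4 ≡ 9. → (3, 9)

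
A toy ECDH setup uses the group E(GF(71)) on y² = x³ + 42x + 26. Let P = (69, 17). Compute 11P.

(5, 52)

Double-and-add on 11 = (1011)₂. Start with P = (69, 17) for the leading 1-bit.
double: tangent at (69, 17): λ = (3·69² + 42)/(2·17) ≡ 54/34. 34⁻¹ ≡ 23 (mod 71) since 34·23 = 782 ≡ 1, so λ ≡ 54·23 ≡ 35.
  x = λ² - 69 - 69 = 1225 - 138 ≡ 22; y = λ·(69 - 22) - 17 ≡ 66. → (22, 66)
double: tangent at (22, 66): λ = (3·22² + 42)/(2·66) ≡ 3/61. 61⁻¹ ≡ 7 (mod 71) since 61·7 = 427 ≡ 1, so λ ≡ 3·7 ≡ 21.
  x = λ² - 22 - 22 = 441 - 44 ≡ 42; y = λ·(22 - 42) - 66 ≡ 11. → (42, 11)
add P: (42, 11) + (69, 17). λ = (17 - 11)/(69 - 42) ≡ 6/27 mod 71. 27⁻¹ ≡ 50 (mod 71) since 27·50 = 1350 ≡ 1, so λ ≡ 16.
  x = λ² - 42 - 69 = 256 - 111 ≡ 3; y = λ·(42 - 3) - 11 ≡ 45. → (3, 45)
double: tangent at (3, 45): λ = (3·3² + 42)/(2·45) ≡ 69/19. 19⁻¹ ≡ 15 (mod 71), so λ ≡ 69·15 ≡ 41.
  x = λ² - 3 - 3 = 1681 - 6 ≡ 42; y = λ·(3 - 42) - 45 ≡ 60. → (42, 60)
add P: (42, 60) + (69, 17). λ = (17 - 60)/(69 - 42) ≡ 28/27 mod 71. 27⁻¹ ≡ 50 (mod 71), so λ ≡ 51.
  x = λ² - 42 - 69 = 2601 - 111 ≡ 5; y = λ·(42 - 5) - 60 ≡ 52. → (5, 52)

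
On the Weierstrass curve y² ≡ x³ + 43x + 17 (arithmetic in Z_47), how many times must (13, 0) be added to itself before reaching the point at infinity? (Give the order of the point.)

2P: (13, 0) + (13, 0): same x and y₁ ≡ -y₂, so the sum is the point at infinity.
2P = the point at infinity, so the order is 2.

2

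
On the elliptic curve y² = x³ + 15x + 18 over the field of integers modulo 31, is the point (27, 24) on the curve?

yes

y² = 24² ≡ 18; x³ + 15x + 18 = 20106 ≡ 18 (mod 31). 18 = 18.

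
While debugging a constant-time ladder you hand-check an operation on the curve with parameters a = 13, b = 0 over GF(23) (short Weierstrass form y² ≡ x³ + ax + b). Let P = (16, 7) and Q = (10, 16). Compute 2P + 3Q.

(11, 5)

First 2P:
Repeated addition: build up to 2P.
2P: tangent at (16, 7): λ = (3·16² + 13)/(2·7) ≡ 22/14. 14⁻¹ ≡ 5 (mod 23) since 14·5 = 70 ≡ 1, so λ ≡ 22·5 ≡ 18.
  x = λ² - 16 - 16 = 324 - 32 ≡ 16; y = λ·(16 - 16) - 7 ≡ 16. → (16, 16)
2P = (16, 16).
Next 3Q:
Repeated addition: build up to 3Q.
2Q: tangent at (10, 16): λ = (3·10² + 13)/(2·16) ≡ 14/9. 9⁻¹ ≡ 18 (mod 23), so λ ≡ 14·18 ≡ 22.
  x = λ² - 10 - 10 = 484 - 20 ≡ 4; y = λ·(10 - 4) - 16 ≡ 1. → (4, 1)
3Q: (4, 1) + (10, 16). λ = (16 - 1)/(10 - 4) ≡ 15/6 mod 23. 6⁻¹ ≡ 4 (mod 23) since 6·4 = 24 ≡ 1, so λ ≡ 14.
  x = λ² - 4 - 10 = 196 - 14 ≡ 21; y = λ·(4 - 21) - 1 ≡ 14. → (21, 14)
3Q = (21, 14).
Finally 2P + 3Q:
(16, 16) + (21, 14). λ = (14 - 16)/(21 - 16) ≡ 21/5 mod 23. 5⁻¹ ≡ 14 (mod 23), so λ ≡ 18.
  x = λ² - 16 - 21 = 324 - 37 ≡ 11; y = λ·(16 - 11) - 16 ≡ 5. → (11, 5)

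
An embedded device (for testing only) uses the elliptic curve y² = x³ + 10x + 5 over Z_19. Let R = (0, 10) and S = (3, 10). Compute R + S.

(0, 10) + (3, 10). λ = (10 - 10)/(3 - 0) ≡ 0/3 mod 19. 3⁻¹ ≡ 13 (mod 19), so λ ≡ 0.
  x = λ² - 0 - 3 = 0 - 3 ≡ 16; y = λ·(0 - 16) - 10 ≡ 9. → (16, 9)

(16, 9)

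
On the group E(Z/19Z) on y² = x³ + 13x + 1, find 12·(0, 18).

(18, 5)

Write Q = (0, 18).
Double-and-add on 12 = (1100)₂. Start with Q = (0, 18) for the leading 1-bit.
double: tangent at (0, 18): λ = (3·0² + 13)/(2·18) ≡ 13/17. 17⁻¹ ≡ 9 (mod 19) since 17·9 = 153 ≡ 1, so λ ≡ 13·9 ≡ 3.
  x = λ² - 0 - 0 = 9 - 0 ≡ 9; y = λ·(0 - 9) - 18 ≡ 12. → (9, 12)
add Q: (9, 12) + (0, 18). λ = (18 - 12)/(0 - 9) ≡ 6/10 mod 19. 10⁻¹ ≡ 2 (mod 19) since 10·2 = 20 ≡ 1, so λ ≡ 12.
  x = λ² - 9 - 0 = 144 - 9 ≡ 2; y = λ·(9 - 2) - 12 ≡ 15. → (2, 15)
double: tangent at (2, 15): λ = (3·2² + 13)/(2·15) ≡ 6/11. 11⁻¹ ≡ 7 (mod 19), so λ ≡ 6·7 ≡ 4.
  x = λ² - 2 - 2 = 16 - 4 ≡ 12; y = λ·(2 - 12) - 15 ≡ 2. → (12, 2)
double: tangent at (12, 2): λ = (3·12² + 13)/(2·2) ≡ 8/4. 4⁻¹ ≡ 5 (mod 19), so λ ≡ 8·5 ≡ 2.
  x = λ² - 12 - 12 = 4 - 24 ≡ 18; y = λ·(12 - 18) - 2 ≡ 5. → (18, 5)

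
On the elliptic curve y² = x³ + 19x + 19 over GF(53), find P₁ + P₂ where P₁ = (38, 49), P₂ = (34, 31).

(38, 49) + (34, 31). λ = (31 - 49)/(34 - 38) ≡ 35/49 mod 53. 49⁻¹ ≡ 13 (mod 53), so λ ≡ 31.
  x = λ² - 38 - 34 = 961 - 72 ≡ 41; y = λ·(38 - 41) - 49 ≡ 17. → (41, 17)

(41, 17)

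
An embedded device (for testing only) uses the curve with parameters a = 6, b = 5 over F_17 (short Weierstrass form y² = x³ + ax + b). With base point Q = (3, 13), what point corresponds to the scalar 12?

(11, 5)

Repeated addition: build up to 12Q.
2Q: tangent at (3, 13): λ = (3·3² + 6)/(2·13) ≡ 16/9. 9⁻¹ ≡ 2 (mod 17) since 9·2 = 18 ≡ 1, so λ ≡ 16·2 ≡ 15.
  x = λ² - 3 - 3 = 225 - 6 ≡ 15; y = λ·(3 - 15) - 13 ≡ 11. → (15, 11)
3Q: (15, 11) + (3, 13). λ = (13 - 11)/(3 - 15) ≡ 2/5 mod 17. 5⁻¹ ≡ 7 (mod 17) since 5·7 = 35 ≡ 1, so λ ≡ 14.
  x = λ² - 15 - 3 = 196 - 18 ≡ 8; y = λ·(15 - 8) - 11 ≡ 2. → (8, 2)
4Q: (8, 2) + (3, 13). λ = (13 - 2)/(3 - 8) ≡ 11/12 mod 17. 12⁻¹ ≡ 10 (mod 17), so λ ≡ 8.
  x = λ² - 8 - 3 = 64 - 11 ≡ 2; y = λ·(8 - 2) - 2 ≡ 12. → (2, 12)
5Q: (2, 12) + (3, 13). λ = (13 - 12)/(3 - 2) ≡ 1/1 mod 17. 1⁻¹ ≡ 1 (mod 17), so λ ≡ 1.
  x = λ² - 2 - 3 = 1 - 5 ≡ 13; y = λ·(2 - 13) - 12 ≡ 11. → (13, 11)
6Q: (13, 11) + (3, 13). λ = (13 - 11)/(3 - 13) ≡ 2/7 mod 17. 7⁻¹ ≡ 5 (mod 17) since 7·5 = 35 ≡ 1, so λ ≡ 10.
  x = λ² - 13 - 3 = 100 - 16 ≡ 16; y = λ·(13 - 16) - 11 ≡ 10. → (16, 10)
7Q: (16, 10) + (3, 13). λ = (13 - 10)/(3 - 16) ≡ 3/4 mod 17. 4⁻¹ ≡ 13 (mod 17) since 4·13 = 52 ≡ 1, so λ ≡ 5.
  x = λ² - 16 - 3 = 25 - 19 ≡ 6; y = λ·(16 - 6) - 10 ≡ 6. → (6, 6)
8Q: (6, 6) + (3, 13). λ = (13 - 6)/(3 - 6) ≡ 7/14 mod 17. 14⁻¹ ≡ 11 (mod 17), so λ ≡ 9.
  x = λ² - 6 - 3 = 81 - 9 ≡ 4; y = λ·(6 - 4) - 6 ≡ 12. → (4, 12)
9Q: (4, 12) + (3, 13). λ = (13 - 12)/(3 - 4) ≡ 1/16 mod 17. 16⁻¹ ≡ 16 (mod 17) since 16·16 = 256 ≡ 1, so λ ≡ 16.
  x = λ² - 4 - 3 = 256 - 7 ≡ 11; y = λ·(4 - 11) - 12 ≡ 12. → (11, 12)
10Q: (11, 12) + (3, 13). λ = (13 - 12)/(3 - 11) ≡ 1/9 mod 17. 9⁻¹ ≡ 2 (mod 17), so λ ≡ 2.
  x = λ² - 11 - 3 = 4 - 14 ≡ 7; y = λ·(11 - 7) - 12 ≡ 13. → (7, 13)
11Q: (7, 13) + (3, 13). λ = (13 - 13)/(3 - 7) ≡ 0/13 mod 17. 13⁻¹ ≡ 4 (mod 17), so λ ≡ 0.
  x = λ² - 7 - 3 = 0 - 10 ≡ 7; y = λ·(7 - 7) - 13 ≡ 4. → (7, 4)
12Q: (7, 4) + (3, 13). λ = (13 - 4)/(3 - 7) ≡ 9/13 mod 17. 13⁻¹ ≡ 4 (mod 17), so λ ≡ 2.
  x = λ² - 7 - 3 = 4 - 10 ≡ 11; y = λ·(7 - 11) - 4 ≡ 5. → (11, 5)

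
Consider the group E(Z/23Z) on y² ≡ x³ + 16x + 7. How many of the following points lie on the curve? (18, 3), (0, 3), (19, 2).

1

(18, 3): 3² ≡ 9, rhs ≡ 9 → on.
(0, 3): 3² ≡ 9, rhs ≡ 7 → off.
(19, 2): 2² ≡ 4, rhs ≡ 17 → off.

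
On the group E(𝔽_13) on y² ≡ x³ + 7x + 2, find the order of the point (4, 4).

2P: tangent at (4, 4): λ = (3·4² + 7)/(2·4) ≡ 3/8. 8⁻¹ ≡ 5 (mod 13), so λ ≡ 3·5 ≡ 2.
  x = λ² - 4 - 4 = 4 - 8 ≡ 9; y = λ·(4 - 9) - 4 ≡ 12. → (9, 12)
3P: (9, 12) + (4, 4). λ = (4 - 12)/(4 - 9) ≡ 5/8 mod 13. 8⁻¹ ≡ 5 (mod 13), so λ ≡ 12.
  x = λ² - 9 - 4 = 144 - 13 ≡ 1; y = λ·(9 - 1) - 12 ≡ 6. → (1, 6)
4P: (1, 6) + (4, 4). λ = (4 - 6)/(4 - 1) ≡ 11/3 mod 13. 3⁻¹ ≡ 9 (mod 13), so λ ≡ 8.
  x = λ² - 1 - 4 = 64 - 5 ≡ 7; y = λ·(1 - 7) - 6 ≡ 11. → (7, 11)
5P: (7, 11) + (4, 4). λ = (4 - 11)/(4 - 7) ≡ 6/10 mod 13. 10⁻¹ ≡ 4 (mod 13), so λ ≡ 11.
  x = λ² - 7 - 4 = 121 - 11 ≡ 6; y = λ·(7 - 6) - 11 ≡ 0. → (6, 0)
6P: (6, 0) + (4, 4). λ = (4 - 0)/(4 - 6) ≡ 4/11 mod 13. 11⁻¹ ≡ 6 (mod 13), so λ ≡ 11.
  x = λ² - 6 - 4 = 121 - 10 ≡ 7; y = λ·(6 - 7) - 0 ≡ 2. → (7, 2)
7P: (7, 2) + (4, 4). λ = (4 - 2)/(4 - 7) ≡ 2/10 mod 13. 10⁻¹ ≡ 4 (mod 13), so λ ≡ 8.
  x = λ² - 7 - 4 = 64 - 11 ≡ 1; y = λ·(7 - 1) - 2 ≡ 7. → (1, 7)
8P: (1, 7) + (4, 4). λ = (4 - 7)/(4 - 1) ≡ 10/3 mod 13. 3⁻¹ ≡ 9 (mod 13), so λ ≡ 12.
  x = λ² - 1 - 4 = 144 - 5 ≡ 9; y = λ·(1 - 9) - 7 ≡ 1. → (9, 1)
9P: (9, 1) + (4, 4). λ = (4 - 1)/(4 - 9) ≡ 3/8 mod 13. 8⁻¹ ≡ 5 (mod 13) since 8·5 = 40 ≡ 1, so λ ≡ 2.
  x = λ² - 9 - 4 = 4 - 13 ≡ 4; y = λ·(9 - 4) - 1 ≡ 9. → (4, 9)
10P: (4, 9) + (4, 4): same x and y₁ ≡ -y₂, so the sum is the point at infinity.
10P = the point at infinity, so the order is 10.

10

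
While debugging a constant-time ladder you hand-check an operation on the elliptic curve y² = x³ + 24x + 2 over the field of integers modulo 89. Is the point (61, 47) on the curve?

y² = 47² ≡ 73; x³ + 24x + 2 = 228447 ≡ 73 (mod 89). 73 = 73.

yes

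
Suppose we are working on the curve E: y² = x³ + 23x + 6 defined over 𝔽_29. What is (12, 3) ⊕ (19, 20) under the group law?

(12, 3) + (19, 20). λ = (20 - 3)/(19 - 12) ≡ 17/7 mod 29. 7⁻¹ ≡ 25 (mod 29), so λ ≡ 19.
  x = λ² - 12 - 19 = 361 - 31 ≡ 11; y = λ·(12 - 11) - 3 ≡ 16. → (11, 16)

(11, 16)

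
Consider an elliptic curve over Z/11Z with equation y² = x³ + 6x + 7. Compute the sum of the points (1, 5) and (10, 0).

(1, 5) + (10, 0). λ = (0 - 5)/(10 - 1) ≡ 6/9 mod 11. 9⁻¹ ≡ 5 (mod 11), so λ ≡ 8.
  x = λ² - 1 - 10 = 64 - 11 ≡ 9; y = λ·(1 - 9) - 5 ≡ 8. → (9, 8)

(9, 8)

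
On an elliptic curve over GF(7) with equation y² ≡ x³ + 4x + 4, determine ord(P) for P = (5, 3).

2P: tangent at (5, 3): λ = (3·5² + 4)/(2·3) ≡ 2/6. 6⁻¹ ≡ 6 (mod 7) since 6·6 = 36 ≡ 1, so λ ≡ 2·6 ≡ 5.
  x = λ² - 5 - 5 = 25 - 10 ≡ 1; y = λ·(5 - 1) - 3 ≡ 3. → (1, 3)
3P: (1, 3) + (5, 3). λ = (3 - 3)/(5 - 1) ≡ 0/4 mod 7. 4⁻¹ ≡ 2 (mod 7) since 4·2 = 8 ≡ 1, so λ ≡ 0.
  x = λ² - 1 - 5 = 0 - 6 ≡ 1; y = λ·(1 - 1) - 3 ≡ 4. → (1, 4)
4P: (1, 4) + (5, 3). λ = (3 - 4)/(5 - 1) ≡ 6/4 mod 7. 4⁻¹ ≡ 2 (mod 7), so λ ≡ 5.
  x = λ² - 1 - 5 = 25 - 6 ≡ 5; y = λ·(1 - 5) - 4 ≡ 4. → (5, 4)
5P: (5, 4) + (5, 3): same x and y₁ ≡ -y₂, so the sum is ∞.
5P = ∞, so the order is 5.

5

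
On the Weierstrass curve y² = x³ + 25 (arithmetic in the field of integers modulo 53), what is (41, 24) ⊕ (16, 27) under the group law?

(41, 24) + (16, 27). λ = (27 - 24)/(16 - 41) ≡ 3/28 mod 53. 28⁻¹ ≡ 36 (mod 53) since 28·36 = 1008 ≡ 1, so λ ≡ 2.
  x = λ² - 41 - 16 = 4 - 57 ≡ 0; y = λ·(41 - 0) - 24 ≡ 5. → (0, 5)

(0, 5)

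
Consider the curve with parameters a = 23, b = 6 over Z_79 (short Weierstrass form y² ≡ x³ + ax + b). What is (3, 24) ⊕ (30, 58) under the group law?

(40, 64)

(3, 24) + (30, 58). λ = (58 - 24)/(30 - 3) ≡ 34/27 mod 79. 27⁻¹ ≡ 41 (mod 79), so λ ≡ 51.
  x = λ² - 3 - 30 = 2601 - 33 ≡ 40; y = λ·(3 - 40) - 24 ≡ 64. → (40, 64)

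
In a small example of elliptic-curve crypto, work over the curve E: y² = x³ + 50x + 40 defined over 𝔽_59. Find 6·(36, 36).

Write Q = (36, 36).
Double-and-add on 6 = (110)₂. Start with Q = (36, 36) for the leading 1-bit.
double: tangent at (36, 36): λ = (3·36² + 50)/(2·36) ≡ 44/13. 13⁻¹ ≡ 50 (mod 59), so λ ≡ 44·50 ≡ 17.
  x = λ² - 36 - 36 = 289 - 72 ≡ 40; y = λ·(36 - 40) - 36 ≡ 14. → (40, 14)
add Q: (40, 14) + (36, 36). λ = (36 - 14)/(36 - 40) ≡ 22/55 mod 59. 55⁻¹ ≡ 44 (mod 59) since 55·44 = 2420 ≡ 1, so λ ≡ 24.
  x = λ² - 40 - 36 = 576 - 76 ≡ 28; y = λ·(40 - 28) - 14 ≡ 38. → (28, 38)
double: tangent at (28, 38): λ = (3·28² + 50)/(2·38) ≡ 42/17. 17⁻¹ ≡ 7 (mod 59), so λ ≡ 42·7 ≡ 58.
  x = λ² - 28 - 28 = 3364 - 56 ≡ 4; y = λ·(28 - 4) - 38 ≡ 56. → (4, 56)

(4, 56)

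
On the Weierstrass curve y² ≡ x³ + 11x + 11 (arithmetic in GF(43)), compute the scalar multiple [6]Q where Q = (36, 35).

Double-and-add on 6 = (110)₂. Start with Q = (36, 35) for the leading 1-bit.
double: tangent at (36, 35): λ = (3·36² + 11)/(2·35) ≡ 29/27. 27⁻¹ ≡ 8 (mod 43), so λ ≡ 29·8 ≡ 17.
  x = λ² - 36 - 36 = 289 - 72 ≡ 2; y = λ·(36 - 2) - 35 ≡ 27. → (2, 27)
add Q: (2, 27) + (36, 35). λ = (35 - 27)/(36 - 2) ≡ 8/34 mod 43. 34⁻¹ ≡ 19 (mod 43) since 34·19 = 646 ≡ 1, so λ ≡ 23.
  x = λ² - 2 - 36 = 529 - 38 ≡ 18; y = λ·(2 - 18) - 27 ≡ 35. → (18, 35)
double: tangent at (18, 35): λ = (3·18² + 11)/(2·35) ≡ 37/27. 27⁻¹ ≡ 8 (mod 43), so λ ≡ 37·8 ≡ 38.
  x = λ² - 18 - 18 = 1444 - 36 ≡ 32; y = λ·(18 - 32) - 35 ≡ 35. → (32, 35)

(32, 35)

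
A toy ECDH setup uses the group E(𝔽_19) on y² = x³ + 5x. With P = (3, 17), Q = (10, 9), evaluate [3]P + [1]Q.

(5, 6)

First 3P:
Repeated addition: build up to 3P.
2P: tangent at (3, 17): λ = (3·3² + 5)/(2·17) ≡ 13/15. 15⁻¹ ≡ 14 (mod 19) since 15·14 = 210 ≡ 1, so λ ≡ 13·14 ≡ 11.
  x = λ² - 3 - 3 = 121 - 6 ≡ 1; y = λ·(3 - 1) - 17 ≡ 5. → (1, 5)
3P: (1, 5) + (3, 17). λ = (17 - 5)/(3 - 1) ≡ 12/2 mod 19. 2⁻¹ ≡ 10 (mod 19) since 2·10 = 20 ≡ 1, so λ ≡ 6.
  x = λ² - 1 - 3 = 36 - 4 ≡ 13; y = λ·(1 - 13) - 5 ≡ 18. → (13, 18)
3P = (13, 18).
Finally 3P + Q:
(13, 18) + (10, 9). λ = (9 - 18)/(10 - 13) ≡ 10/16 mod 19. 16⁻¹ ≡ 6 (mod 19) since 16·6 = 96 ≡ 1, so λ ≡ 3.
  x = λ² - 13 - 10 = 9 - 23 ≡ 5; y = λ·(13 - 5) - 18 ≡ 6. → (5, 6)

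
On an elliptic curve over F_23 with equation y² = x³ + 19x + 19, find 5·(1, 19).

Write G = (1, 19).
Repeated addition: build up to 5G.
2G: tangent at (1, 19): λ = (3·1² + 19)/(2·19) ≡ 22/15. 15⁻¹ ≡ 20 (mod 23), so λ ≡ 22·20 ≡ 3.
  x = λ² - 1 - 1 = 9 - 2 ≡ 7; y = λ·(1 - 7) - 19 ≡ 9. → (7, 9)
3G: (7, 9) + (1, 19). λ = (19 - 9)/(1 - 7) ≡ 10/17 mod 23. 17⁻¹ ≡ 19 (mod 23), so λ ≡ 6.
  x = λ² - 7 - 1 = 36 - 8 ≡ 5; y = λ·(7 - 5) - 9 ≡ 3. → (5, 3)
4G: (5, 3) + (1, 19). λ = (19 - 3)/(1 - 5) ≡ 16/19 mod 23. 19⁻¹ ≡ 17 (mod 23) since 19·17 = 323 ≡ 1, so λ ≡ 19.
  x = λ² - 5 - 1 = 361 - 6 ≡ 10; y = λ·(5 - 10) - 3 ≡ 17. → (10, 17)
5G: (10, 17) + (1, 19). λ = (19 - 17)/(1 - 10) ≡ 2/14 mod 23. 14⁻¹ ≡ 5 (mod 23), so λ ≡ 10.
  x = λ² - 10 - 1 = 100 - 11 ≡ 20; y = λ·(10 - 20) - 17 ≡ 21. → (20, 21)

(20, 21)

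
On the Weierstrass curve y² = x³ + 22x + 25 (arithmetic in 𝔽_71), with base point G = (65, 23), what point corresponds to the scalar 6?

Repeated addition: build up to 6G.
2G: tangent at (65, 23): λ = (3·65² + 22)/(2·23) ≡ 59/46. 46⁻¹ ≡ 17 (mod 71), so λ ≡ 59·17 ≡ 9.
  x = λ² - 65 - 65 = 81 - 130 ≡ 22; y = λ·(65 - 22) - 23 ≡ 9. → (22, 9)
3G: (22, 9) + (65, 23). λ = (23 - 9)/(65 - 22) ≡ 14/43 mod 71. 43⁻¹ ≡ 38 (mod 71), so λ ≡ 35.
  x = λ² - 22 - 65 = 1225 - 87 ≡ 2; y = λ·(22 - 2) - 9 ≡ 52. → (2, 52)
4G: (2, 52) + (65, 23). λ = (23 - 52)/(65 - 2) ≡ 42/63 mod 71. 63⁻¹ ≡ 62 (mod 71), so λ ≡ 48.
  x = λ² - 2 - 65 = 2304 - 67 ≡ 36; y = λ·(2 - 36) - 52 ≡ 20. → (36, 20)
5G: (36, 20) + (65, 23). λ = (23 - 20)/(65 - 36) ≡ 3/29 mod 71. 29⁻¹ ≡ 49 (mod 71), so λ ≡ 5.
  x = λ² - 36 - 65 = 25 - 101 ≡ 66; y = λ·(36 - 66) - 20 ≡ 43. → (66, 43)
6G: (66, 43) + (65, 23). λ = (23 - 43)/(65 - 66) ≡ 51/70 mod 71. 70⁻¹ ≡ 70 (mod 71) since 70·70 = 4900 ≡ 1, so λ ≡ 20.
  x = λ² - 66 - 65 = 400 - 131 ≡ 56; y = λ·(66 - 56) - 43 ≡ 15. → (56, 15)

(56, 15)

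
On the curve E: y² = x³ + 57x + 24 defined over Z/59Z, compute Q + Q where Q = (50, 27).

tangent at (50, 27): λ = (3·50² + 57)/(2·27) ≡ 5/54. 54⁻¹ ≡ 47 (mod 59), so λ ≡ 5·47 ≡ 58.
  x = λ² - 50 - 50 = 3364 - 100 ≡ 19; y = λ·(50 - 19) - 27 ≡ 1. → (19, 1)

(19, 1)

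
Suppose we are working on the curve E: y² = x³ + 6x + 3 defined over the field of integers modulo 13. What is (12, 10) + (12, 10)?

(1, 6)

tangent at (12, 10): λ = (3·12² + 6)/(2·10) ≡ 9/7. 7⁻¹ ≡ 2 (mod 13) since 7·2 = 14 ≡ 1, so λ ≡ 9·2 ≡ 5.
  x = λ² - 12 - 12 = 25 - 24 ≡ 1; y = λ·(12 - 1) - 10 ≡ 6. → (1, 6)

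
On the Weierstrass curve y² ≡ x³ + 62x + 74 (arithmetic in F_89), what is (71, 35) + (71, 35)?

tangent at (71, 35): λ = (3·71² + 62)/(2·35) ≡ 55/70. 70⁻¹ ≡ 14 (mod 89), so λ ≡ 55·14 ≡ 58.
  x = λ² - 71 - 71 = 3364 - 142 ≡ 18; y = λ·(71 - 18) - 35 ≡ 13. → (18, 13)

(18, 13)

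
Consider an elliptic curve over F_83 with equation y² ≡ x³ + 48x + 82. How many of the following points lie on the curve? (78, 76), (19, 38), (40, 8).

(78, 76): 76² ≡ 49, rhs ≡ 49 → on.
(19, 38): 38² ≡ 33, rhs ≡ 51 → off.
(40, 8): 8² ≡ 64, rhs ≡ 17 → off.

1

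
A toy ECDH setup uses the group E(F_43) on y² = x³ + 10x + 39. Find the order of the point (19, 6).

11

2P: tangent at (19, 6): λ = (3·19² + 10)/(2·6) ≡ 18/12. 12⁻¹ ≡ 18 (mod 43), so λ ≡ 18·18 ≡ 23.
  x = λ² - 19 - 19 = 529 - 38 ≡ 18; y = λ·(19 - 18) - 6 ≡ 17. → (18, 17)
3P: (18, 17) + (19, 6). λ = (6 - 17)/(19 - 18) ≡ 32/1 mod 43. 1⁻¹ ≡ 1 (mod 43), so λ ≡ 32.
  x = λ² - 18 - 19 = 1024 - 37 ≡ 41; y = λ·(18 - 41) - 17 ≡ 21. → (41, 21)
4P: (41, 21) + (19, 6). λ = (6 - 21)/(19 - 41) ≡ 28/21 mod 43. 21⁻¹ ≡ 41 (mod 43) since 21·41 = 861 ≡ 1, so λ ≡ 30.
  x = λ² - 41 - 19 = 900 - 60 ≡ 23; y = λ·(41 - 23) - 21 ≡ 3. → (23, 3)
5P: (23, 3) + (19, 6). λ = (6 - 3)/(19 - 23) ≡ 3/39 mod 43. 39⁻¹ ≡ 32 (mod 43) since 39·32 = 1248 ≡ 1, so λ ≡ 10.
  x = λ² - 23 - 19 = 100 - 42 ≡ 15; y = λ·(23 - 15) - 3 ≡ 34. → (15, 34)
6P: (15, 34) + (19, 6). λ = (6 - 34)/(19 - 15) ≡ 15/4 mod 43. 4⁻¹ ≡ 11 (mod 43), so λ ≡ 36.
  x = λ² - 15 - 19 = 1296 - 34 ≡ 15; y = λ·(15 - 15) - 34 ≡ 9. → (15, 9)
7P: (15, 9) + (19, 6). λ = (6 - 9)/(19 - 15) ≡ 40/4 mod 43. 4⁻¹ ≡ 11 (mod 43) since 4·11 = 44 ≡ 1, so λ ≡ 10.
  x = λ² - 15 - 19 = 100 - 34 ≡ 23; y = λ·(15 - 23) - 9 ≡ 40. → (23, 40)
8P: (23, 40) + (19, 6). λ = (6 - 40)/(19 - 23) ≡ 9/39 mod 43. 39⁻¹ ≡ 32 (mod 43), so λ ≡ 30.
  x = λ² - 23 - 19 = 900 - 42 ≡ 41; y = λ·(23 - 41) - 40 ≡ 22. → (41, 22)
9P: (41, 22) + (19, 6). λ = (6 - 22)/(19 - 41) ≡ 27/21 mod 43. 21⁻¹ ≡ 41 (mod 43), so λ ≡ 32.
  x = λ² - 41 - 19 = 1024 - 60 ≡ 18; y = λ·(41 - 18) - 22 ≡ 26. → (18, 26)
10P: (18, 26) + (19, 6). λ = (6 - 26)/(19 - 18) ≡ 23/1 mod 43. 1⁻¹ ≡ 1 (mod 43), so λ ≡ 23.
  x = λ² - 18 - 19 = 529 - 37 ≡ 19; y = λ·(18 - 19) - 26 ≡ 37. → (19, 37)
11P: (19, 37) + (19, 6): same x and y₁ ≡ -y₂, so the sum is the point at infinity.
11P = the point at infinity, so the order is 11.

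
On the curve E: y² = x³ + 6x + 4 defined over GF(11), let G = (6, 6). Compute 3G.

Repeated addition: build up to 3G.
2G: tangent at (6, 6): λ = (3·6² + 6)/(2·6) ≡ 4/1. 1⁻¹ ≡ 1 (mod 11), so λ ≡ 4·1 ≡ 4.
  x = λ² - 6 - 6 = 16 - 12 ≡ 4; y = λ·(6 - 4) - 6 ≡ 2. → (4, 2)
3G: (4, 2) + (6, 6). λ = (6 - 2)/(6 - 4) ≡ 4/2 mod 11. 2⁻¹ ≡ 6 (mod 11) since 2·6 = 12 ≡ 1, so λ ≡ 2.
  x = λ² - 4 - 6 = 4 - 10 ≡ 5; y = λ·(4 - 5) - 2 ≡ 7. → (5, 7)

(5, 7)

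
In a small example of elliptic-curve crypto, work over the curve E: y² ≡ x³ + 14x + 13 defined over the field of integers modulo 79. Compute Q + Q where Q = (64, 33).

(74, 23)

tangent at (64, 33): λ = (3·64² + 14)/(2·33) ≡ 57/66. 66⁻¹ ≡ 6 (mod 79) since 66·6 = 396 ≡ 1, so λ ≡ 57·6 ≡ 26.
  x = λ² - 64 - 64 = 676 - 128 ≡ 74; y = λ·(64 - 74) - 33 ≡ 23. → (74, 23)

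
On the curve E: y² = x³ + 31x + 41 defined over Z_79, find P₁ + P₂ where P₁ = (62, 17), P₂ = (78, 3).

(20, 45)

(62, 17) + (78, 3). λ = (3 - 17)/(78 - 62) ≡ 65/16 mod 79. 16⁻¹ ≡ 5 (mod 79), so λ ≡ 9.
  x = λ² - 62 - 78 = 81 - 140 ≡ 20; y = λ·(62 - 20) - 17 ≡ 45. → (20, 45)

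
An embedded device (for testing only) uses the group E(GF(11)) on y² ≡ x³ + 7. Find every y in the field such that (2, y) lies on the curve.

2, 9

x³ + 0x + 7 = 15 ≡ 4 (mod 11).
Square roots of 4 mod 11: 2 and 9 (since 2² = 4 ≡ 4).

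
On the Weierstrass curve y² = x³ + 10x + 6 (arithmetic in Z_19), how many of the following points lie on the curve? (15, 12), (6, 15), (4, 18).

(15, 12): 12² ≡ 11, rhs ≡ 16 → off.
(6, 15): 15² ≡ 16, rhs ≡ 16 → on.
(4, 18): 18² ≡ 1, rhs ≡ 15 → off.

1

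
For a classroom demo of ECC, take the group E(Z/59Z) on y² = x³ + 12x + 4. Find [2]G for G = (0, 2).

tangent at (0, 2): λ = (3·0² + 12)/(2·2) ≡ 12/4. 4⁻¹ ≡ 15 (mod 59) since 4·15 = 60 ≡ 1, so λ ≡ 12·15 ≡ 3.
  x = λ² - 0 - 0 = 9 - 0 ≡ 9; y = λ·(0 - 9) - 2 ≡ 30. → (9, 30)

(9, 30)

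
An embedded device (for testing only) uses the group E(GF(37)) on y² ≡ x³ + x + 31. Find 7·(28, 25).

(25, 17)

Write P = (28, 25).
Double-and-add on 7 = (111)₂. Start with P = (28, 25) for the leading 1-bit.
double: tangent at (28, 25): λ = (3·28² + 1)/(2·25) ≡ 22/13. 13⁻¹ ≡ 20 (mod 37) since 13·20 = 260 ≡ 1, so λ ≡ 22·20 ≡ 33.
  x = λ² - 28 - 28 = 1089 - 56 ≡ 34; y = λ·(28 - 34) - 25 ≡ 36. → (34, 36)
add P: (34, 36) + (28, 25). λ = (25 - 36)/(28 - 34) ≡ 26/31 mod 37. 31⁻¹ ≡ 6 (mod 37), so λ ≡ 8.
  x = λ² - 34 - 28 = 64 - 62 ≡ 2; y = λ·(34 - 2) - 36 ≡ 35. → (2, 35)
double: tangent at (2, 35): λ = (3·2² + 1)/(2·35) ≡ 13/33. 33⁻¹ ≡ 9 (mod 37) since 33·9 = 297 ≡ 1, so λ ≡ 13·9 ≡ 6.
  x = λ² - 2 - 2 = 36 - 4 ≡ 32; y = λ·(2 - 32) - 35 ≡ 7. → (32, 7)
add P: (32, 7) + (28, 25). λ = (25 - 7)/(28 - 32) ≡ 18/33 mod 37. 33⁻¹ ≡ 9 (mod 37) since 33·9 = 297 ≡ 1, so λ ≡ 14.
  x = λ² - 32 - 28 = 196 - 60 ≡ 25; y = λ·(32 - 25) - 7 ≡ 17. → (25, 17)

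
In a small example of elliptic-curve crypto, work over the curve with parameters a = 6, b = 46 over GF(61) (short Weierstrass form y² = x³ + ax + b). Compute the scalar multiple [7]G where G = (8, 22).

Repeated addition: build up to 7G.
2G: tangent at (8, 22): λ = (3·8² + 6)/(2·22) ≡ 15/44. 44⁻¹ ≡ 43 (mod 61), so λ ≡ 15·43 ≡ 35.
  x = λ² - 8 - 8 = 1225 - 16 ≡ 50; y = λ·(8 - 50) - 22 ≡ 33. → (50, 33)
3G: (50, 33) + (8, 22). λ = (22 - 33)/(8 - 50) ≡ 50/19 mod 61. 19⁻¹ ≡ 45 (mod 61), so λ ≡ 54.
  x = λ² - 50 - 8 = 2916 - 58 ≡ 52; y = λ·(50 - 52) - 33 ≡ 42. → (52, 42)
4G: (52, 42) + (8, 22). λ = (22 - 42)/(8 - 52) ≡ 41/17 mod 61. 17⁻¹ ≡ 18 (mod 61), so λ ≡ 6.
  x = λ² - 52 - 8 = 36 - 60 ≡ 37; y = λ·(52 - 37) - 42 ≡ 48. → (37, 48)
5G: (37, 48) + (8, 22). λ = (22 - 48)/(8 - 37) ≡ 35/32 mod 61. 32⁻¹ ≡ 21 (mod 61) since 32·21 = 672 ≡ 1, so λ ≡ 3.
  x = λ² - 37 - 8 = 9 - 45 ≡ 25; y = λ·(37 - 25) - 48 ≡ 49. → (25, 49)
6G: (25, 49) + (8, 22). λ = (22 - 49)/(8 - 25) ≡ 34/44 mod 61. 44⁻¹ ≡ 43 (mod 61), so λ ≡ 59.
  x = λ² - 25 - 8 = 3481 - 33 ≡ 32; y = λ·(25 - 32) - 49 ≡ 26. → (32, 26)
7G: (32, 26) + (8, 22). λ = (22 - 26)/(8 - 32) ≡ 57/37 mod 61. 37⁻¹ ≡ 33 (mod 61), so λ ≡ 51.
  x = λ² - 32 - 8 = 2601 - 40 ≡ 60; y = λ·(32 - 60) - 26 ≡ 10. → (60, 10)

(60, 10)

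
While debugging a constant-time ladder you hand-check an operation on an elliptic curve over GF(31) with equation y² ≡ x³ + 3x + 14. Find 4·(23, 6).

(14, 14)

Write Q = (23, 6).
Repeated addition: build up to 4Q.
2Q: tangent at (23, 6): λ = (3·23² + 3)/(2·6) ≡ 9/12. 12⁻¹ ≡ 13 (mod 31), so λ ≡ 9·13 ≡ 24.
  x = λ² - 23 - 23 = 576 - 46 ≡ 3; y = λ·(23 - 3) - 6 ≡ 9. → (3, 9)
3Q: (3, 9) + (23, 6). λ = (6 - 9)/(23 - 3) ≡ 28/20 mod 31. 20⁻¹ ≡ 14 (mod 31) since 20·14 = 280 ≡ 1, so λ ≡ 20.
  x = λ² - 3 - 23 = 400 - 26 ≡ 2; y = λ·(3 - 2) - 9 ≡ 11. → (2, 11)
4Q: (2, 11) + (23, 6). λ = (6 - 11)/(23 - 2) ≡ 26/21 mod 31. 21⁻¹ ≡ 3 (mod 31) since 21·3 = 63 ≡ 1, so λ ≡ 16.
  x = λ² - 2 - 23 = 256 - 25 ≡ 14; y = λ·(2 - 14) - 11 ≡ 14. → (14, 14)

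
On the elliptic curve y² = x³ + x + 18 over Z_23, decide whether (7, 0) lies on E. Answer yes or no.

y² = 0² ≡ 0; x³ + 1x + 18 = 368 ≡ 0 (mod 23). 0 = 0.

yes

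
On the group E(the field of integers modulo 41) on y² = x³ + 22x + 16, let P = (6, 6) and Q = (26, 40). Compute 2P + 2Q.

First 2P:
Repeated addition: build up to 2P.
2P: tangent at (6, 6): λ = (3·6² + 22)/(2·6) ≡ 7/12. 12⁻¹ ≡ 24 (mod 41), so λ ≡ 7·24 ≡ 4.
  x = λ² - 6 - 6 = 16 - 12 ≡ 4; y = λ·(6 - 4) - 6 ≡ 2. → (4, 2)
2P = (4, 2).
Next 2Q:
Repeated addition: build up to 2Q.
2Q: tangent at (26, 40): λ = (3·26² + 22)/(2·40) ≡ 0/39. 39⁻¹ ≡ 20 (mod 41) since 39·20 = 780 ≡ 1, so λ ≡ 0·20 ≡ 0.
  x = λ² - 26 - 26 = 0 - 52 ≡ 30; y = λ·(26 - 30) - 40 ≡ 1. → (30, 1)
2Q = (30, 1).
Finally 2P + 2Q:
(4, 2) + (30, 1). λ = (1 - 2)/(30 - 4) ≡ 40/26 mod 41. 26⁻¹ ≡ 30 (mod 41) since 26·30 = 780 ≡ 1, so λ ≡ 11.
  x = λ² - 4 - 30 = 121 - 34 ≡ 5; y = λ·(4 - 5) - 2 ≡ 28. → (5, 28)

(5, 28)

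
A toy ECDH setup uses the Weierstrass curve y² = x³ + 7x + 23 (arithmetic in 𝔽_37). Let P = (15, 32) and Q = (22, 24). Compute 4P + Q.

(9, 1)

First 4P:
Repeated addition: build up to 4P.
2P: tangent at (15, 32): λ = (3·15² + 7)/(2·32) ≡ 16/27. 27⁻¹ ≡ 11 (mod 37), so λ ≡ 16·11 ≡ 28.
  x = λ² - 15 - 15 = 784 - 30 ≡ 14; y = λ·(15 - 14) - 32 ≡ 33. → (14, 33)
3P: (14, 33) + (15, 32). λ = (32 - 33)/(15 - 14) ≡ 36/1 mod 37. 1⁻¹ ≡ 1 (mod 37), so λ ≡ 36.
  x = λ² - 14 - 15 = 1296 - 29 ≡ 9; y = λ·(14 - 9) - 33 ≡ 36. → (9, 36)
4P: (9, 36) + (15, 32). λ = (32 - 36)/(15 - 9) ≡ 33/6 mod 37. 6⁻¹ ≡ 31 (mod 37), so λ ≡ 24.
  x = λ² - 9 - 15 = 576 - 24 ≡ 34; y = λ·(9 - 34) - 36 ≡ 30. → (34, 30)
4P = (34, 30).
Finally 4P + Q:
(34, 30) + (22, 24). λ = (24 - 30)/(22 - 34) ≡ 31/25 mod 37. 25⁻¹ ≡ 3 (mod 37), so λ ≡ 19.
  x = λ² - 34 - 22 = 361 - 56 ≡ 9; y = λ·(34 - 9) - 30 ≡ 1. → (9, 1)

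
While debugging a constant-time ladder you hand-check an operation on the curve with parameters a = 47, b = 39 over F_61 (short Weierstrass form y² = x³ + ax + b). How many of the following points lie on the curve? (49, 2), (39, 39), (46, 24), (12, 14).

(49, 2): 2² ≡ 4, rhs ≡ 4 → on.
(39, 39): 39² ≡ 57, rhs ≡ 8 → off.
(46, 24): 24² ≡ 27, rhs ≡ 46 → off.
(12, 14): 14² ≡ 13, rhs ≡ 13 → on.

2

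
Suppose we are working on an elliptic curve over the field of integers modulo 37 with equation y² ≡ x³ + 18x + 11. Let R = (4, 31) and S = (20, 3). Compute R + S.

(23, 30)

(4, 31) + (20, 3). λ = (3 - 31)/(20 - 4) ≡ 9/16 mod 37. 16⁻¹ ≡ 7 (mod 37), so λ ≡ 26.
  x = λ² - 4 - 20 = 676 - 24 ≡ 23; y = λ·(4 - 23) - 31 ≡ 30. → (23, 30)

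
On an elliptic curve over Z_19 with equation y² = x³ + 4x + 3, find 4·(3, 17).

(3, 17)

Write Q = (3, 17).
Repeated addition: build up to 4Q.
2Q: tangent at (3, 17): λ = (3·3² + 4)/(2·17) ≡ 12/15. 15⁻¹ ≡ 14 (mod 19) since 15·14 = 210 ≡ 1, so λ ≡ 12·14 ≡ 16.
  x = λ² - 3 - 3 = 256 - 6 ≡ 3; y = λ·(3 - 3) - 17 ≡ 2. → (3, 2)
3Q: (3, 2) + (3, 17): same x and y₁ ≡ -y₂, so the sum is ∞.
4Q: ∞ + (3, 17) = (3, 17) (identity).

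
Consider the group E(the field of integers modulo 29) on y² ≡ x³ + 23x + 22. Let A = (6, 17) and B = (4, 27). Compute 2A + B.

(12, 24)

First 2A:
Repeated addition: build up to 2A.
2A: tangent at (6, 17): λ = (3·6² + 23)/(2·17) ≡ 15/5. 5⁻¹ ≡ 6 (mod 29), so λ ≡ 15·6 ≡ 3.
  x = λ² - 6 - 6 = 9 - 12 ≡ 26; y = λ·(6 - 26) - 17 ≡ 10. → (26, 10)
2A = (26, 10).
Finally 2A + B:
(26, 10) + (4, 27). λ = (27 - 10)/(4 - 26) ≡ 17/7 mod 29. 7⁻¹ ≡ 25 (mod 29) since 7·25 = 175 ≡ 1, so λ ≡ 19.
  x = λ² - 26 - 4 = 361 - 30 ≡ 12; y = λ·(26 - 12) - 10 ≡ 24. → (12, 24)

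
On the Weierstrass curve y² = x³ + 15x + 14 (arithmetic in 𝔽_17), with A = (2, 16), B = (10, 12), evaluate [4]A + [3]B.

First 4A:
Repeated addition: build up to 4A.
2A: tangent at (2, 16): λ = (3·2² + 15)/(2·16) ≡ 10/15. 15⁻¹ ≡ 8 (mod 17) since 15·8 = 120 ≡ 1, so λ ≡ 10·8 ≡ 12.
  x = λ² - 2 - 2 = 144 - 4 ≡ 4; y = λ·(2 - 4) - 16 ≡ 11. → (4, 11)
3A: (4, 11) + (2, 16). λ = (16 - 11)/(2 - 4) ≡ 5/15 mod 17. 15⁻¹ ≡ 8 (mod 17), so λ ≡ 6.
  x = λ² - 4 - 2 = 36 - 6 ≡ 13; y = λ·(4 - 13) - 11 ≡ 3. → (13, 3)
4A: (13, 3) + (2, 16). λ = (16 - 3)/(2 - 13) ≡ 13/6 mod 17. 6⁻¹ ≡ 3 (mod 17), so λ ≡ 5.
  x = λ² - 13 - 2 = 25 - 15 ≡ 10; y = λ·(13 - 10) - 3 ≡ 12. → (10, 12)
4A = (10, 12).
Next 3B:
Repeated addition: build up to 3B.
2B: tangent at (10, 12): λ = (3·10² + 15)/(2·12) ≡ 9/7. 7⁻¹ ≡ 5 (mod 17) since 7·5 = 35 ≡ 1, so λ ≡ 9·5 ≡ 11.
  x = λ² - 10 - 10 = 121 - 20 ≡ 16; y = λ·(10 - 16) - 12 ≡ 7. → (16, 7)
3B: (16, 7) + (10, 12). λ = (12 - 7)/(10 - 16) ≡ 5/11 mod 17. 11⁻¹ ≡ 14 (mod 17) since 11·14 = 154 ≡ 1, so λ ≡ 2.
  x = λ² - 16 - 10 = 4 - 26 ≡ 12; y = λ·(16 - 12) - 7 ≡ 1. → (12, 1)
3B = (12, 1).
Finally 4A + 3B:
(10, 12) + (12, 1). λ = (1 - 12)/(12 - 10) ≡ 6/2 mod 17. 2⁻¹ ≡ 9 (mod 17), so λ ≡ 3.
  x = λ² - 10 - 12 = 9 - 22 ≡ 4; y = λ·(10 - 4) - 12 ≡ 6. → (4, 6)

(4, 6)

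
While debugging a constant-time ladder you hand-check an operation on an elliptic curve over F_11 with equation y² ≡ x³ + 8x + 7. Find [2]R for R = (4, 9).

tangent at (4, 9): λ = (3·4² + 8)/(2·9) ≡ 1/7. 7⁻¹ ≡ 8 (mod 11), so λ ≡ 1·8 ≡ 8.
  x = λ² - 4 - 4 = 64 - 8 ≡ 1; y = λ·(4 - 1) - 9 ≡ 4. → (1, 4)

(1, 4)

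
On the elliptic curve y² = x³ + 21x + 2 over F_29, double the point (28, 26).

(18, 21)

tangent at (28, 26): λ = (3·28² + 21)/(2·26) ≡ 24/23. 23⁻¹ ≡ 24 (mod 29), so λ ≡ 24·24 ≡ 25.
  x = λ² - 28 - 28 = 625 - 56 ≡ 18; y = λ·(28 - 18) - 26 ≡ 21. → (18, 21)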